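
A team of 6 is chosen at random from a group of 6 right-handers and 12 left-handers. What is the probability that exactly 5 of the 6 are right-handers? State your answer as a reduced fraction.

Total number of selections: C(18,6) = 18564.
Selections with exactly 5 right-handers: choose 5 of the 6 right-handers and 1 of the 12 left-handers, C(6,5)·C(12,1) = 6·12 = 72.
Probability = 72/18564 = 6/1547.

6/1547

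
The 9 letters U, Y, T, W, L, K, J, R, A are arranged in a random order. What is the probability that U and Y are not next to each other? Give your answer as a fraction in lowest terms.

There are 9! = 362880 arrangements.
Arrangements with U and Y adjacent: 2·8! = 80640.
So not adjacent: 362880 − 80640 = 282240, probability 282240/362880 = 7/9.

7/9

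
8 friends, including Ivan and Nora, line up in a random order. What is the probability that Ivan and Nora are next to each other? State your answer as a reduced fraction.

1/4

There are 8! = 40320 arrangements.
Treat Ivan and Nora as a block: 7! arrangements of the blocks × 2 orders within the block = 2·5040 = 10080.
Probability = 10080/40320 = 1/4.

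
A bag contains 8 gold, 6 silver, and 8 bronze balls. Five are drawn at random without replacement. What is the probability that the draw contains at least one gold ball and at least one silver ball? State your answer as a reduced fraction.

130/171

There are C(22,5) = 26334 possible draws.
By inclusion-exclusion on the complements, draws missing all gold or all silver: C(14,5) + C(16,5) − C(8,5) = 2002 + 4368 − 56 = 6314.
So draws with at least one of each: 26334 − 6314 = 20020, probability 20020/26334 = 130/171.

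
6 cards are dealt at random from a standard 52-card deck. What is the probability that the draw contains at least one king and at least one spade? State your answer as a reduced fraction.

There are C(52,6) = 20358520 possible draws.
By inclusion-exclusion on the complements, draws missing all kings or all spades: C(48,6) + C(39,6) − C(36,6) = 12271512 + 3262623 − 1947792 = 13586343.
So draws with at least one of each: 20358520 − 13586343 = 6772177, probability 6772177/20358520.

6772177/20358520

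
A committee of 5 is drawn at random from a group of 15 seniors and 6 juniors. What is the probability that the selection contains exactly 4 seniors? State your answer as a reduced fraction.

130/323

Total number of selections: C(21,5) = 20349.
Selections with exactly 4 seniors: choose 4 of the 15 seniors and 1 of the 6 juniors, C(15,4)·C(6,1) = 1365·6 = 8190.
Probability = 8190/20349 = 130/323.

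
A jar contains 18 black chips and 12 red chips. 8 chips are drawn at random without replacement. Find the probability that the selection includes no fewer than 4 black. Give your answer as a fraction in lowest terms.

There are C(30,8) = 5852925 ways to choose the 8.
Count the complement (fewer than 4 black): C(18,0)·C(12,8) + C(18,1)·C(12,7) + C(18,2)·C(12,6) + C(18,3)·C(12,5) = 495 + 14256 + 141372 + 646272 = 802395.
Probability = 1 − 802395/5852925 = 5050530/5852925 = 112234/130065.

112234/130065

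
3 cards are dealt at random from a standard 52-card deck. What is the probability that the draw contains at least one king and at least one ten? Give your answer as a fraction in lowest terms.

188/5525

There are C(52,3) = 22100 possible draws.
By inclusion-exclusion on the complements, draws missing all kings or all tens: C(48,3) + C(48,3) − C(44,3) = 17296 + 17296 − 13244 = 21348.
So draws with at least one of each: 22100 − 21348 = 752, probability 752/22100 = 188/5525.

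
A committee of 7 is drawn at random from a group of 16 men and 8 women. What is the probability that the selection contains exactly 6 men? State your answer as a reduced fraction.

728/3933

There are C(24,7) = 346104 ways to choose 7 from 24.
Selections with exactly 6 men: choose 6 of the 16 men and 1 of the 8 women, C(16,6)·C(8,1) = 8008·8 = 64064.
Probability = 64064/346104 = 728/3933.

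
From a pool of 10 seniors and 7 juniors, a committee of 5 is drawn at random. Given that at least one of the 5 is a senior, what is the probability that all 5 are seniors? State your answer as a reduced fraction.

Work in counts. Selections with at least one senior: C(17,5) − C(7,5) = 6188 − 21 = 6167.
Of those, selections where all 5 are seniors: C(10,5) = 252.
Conditional probability = 252/6167 = 36/881.

36/881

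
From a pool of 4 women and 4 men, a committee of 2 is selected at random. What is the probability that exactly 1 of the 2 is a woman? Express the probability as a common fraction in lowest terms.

4/7

Total number of selections: C(8,2) = 28.
Selections with exactly 1 woman: choose 1 of the 4 women and 1 of the 4 men, C(4,1)·C(4,1) = 4·4 = 16.
Probability = 16/28 = 4/7.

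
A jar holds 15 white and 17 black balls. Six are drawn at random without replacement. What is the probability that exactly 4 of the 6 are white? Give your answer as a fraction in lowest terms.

There are C(32,6) = 906192 ways to choose 6 from 32.
Selections with exactly 4 white: choose 4 of the 15 white and 2 of the 17 black, C(15,4)·C(17,2) = 1365·136 = 185640.
Probability = 185640/906192 = 1105/5394.

1105/5394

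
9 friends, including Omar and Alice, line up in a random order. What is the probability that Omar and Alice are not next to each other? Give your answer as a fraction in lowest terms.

There are 9! = 362880 arrangements.
Arrangements with Omar and Alice adjacent: 2·8! = 80640.
So not adjacent: 362880 − 80640 = 282240, probability 282240/362880 = 7/9.

7/9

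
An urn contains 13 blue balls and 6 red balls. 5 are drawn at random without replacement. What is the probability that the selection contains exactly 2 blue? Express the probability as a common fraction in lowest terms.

The sample space is all 5-subsets of the 19: C(19,5) = 11628.
Selections with exactly 2 blue: choose 2 of the 13 blue and 3 of the 6 red, C(13,2)·C(6,3) = 78·20 = 1560.
Probability = 1560/11628 = 130/969.

130/969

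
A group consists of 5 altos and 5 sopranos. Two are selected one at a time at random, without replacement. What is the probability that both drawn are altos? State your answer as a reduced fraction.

Multiply the conditional probabilities at each draw: 5/10 · 4/9 = 20/90 = 2/9.

2/9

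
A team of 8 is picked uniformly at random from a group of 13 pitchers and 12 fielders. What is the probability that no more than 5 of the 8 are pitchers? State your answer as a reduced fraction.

Total selections: C(25,8) = 1081575.
Count the complement (more than 5 pitchers): C(13,6)·C(12,2) + C(13,7)·C(12,1) + C(13,8)·C(12,0) = 113256 + 20592 + 1287 = 135135.
Probability = 1 − 135135/1081575 = 946440/1081575 = 1912/2185.

1912/2185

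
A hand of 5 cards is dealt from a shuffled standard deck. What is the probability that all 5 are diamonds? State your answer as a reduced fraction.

There are C(52,5) = 2598960 possible 5-card hands.
Hands that are all diamonds: C(13,5) = 1287.
Probability = 1287/2598960 = 33/66640.

33/66640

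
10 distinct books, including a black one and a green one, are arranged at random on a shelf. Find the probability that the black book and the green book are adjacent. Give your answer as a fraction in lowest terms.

There are 10! = 3628800 arrangements.
Treat the black book and the green book as a block: 9! arrangements of the blocks × 2 orders within the block = 2·362880 = 725760.
Probability = 725760/3628800 = 1/5.

1/5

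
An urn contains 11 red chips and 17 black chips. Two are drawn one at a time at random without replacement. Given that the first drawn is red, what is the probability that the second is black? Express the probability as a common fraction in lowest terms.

After removing one red, 27 remain: 10 red and 17 black.
So the probability the next is black is 17/27.

17/27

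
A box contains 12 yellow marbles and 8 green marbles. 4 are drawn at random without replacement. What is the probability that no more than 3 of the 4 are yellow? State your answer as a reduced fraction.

290/323

Total selections: C(20,4) = 4845.
The complement is exactly 4 yellow: C(12,4)·C(8,0) = 495.
Probability = 1 − 495/4845 = 4350/4845 = 290/323.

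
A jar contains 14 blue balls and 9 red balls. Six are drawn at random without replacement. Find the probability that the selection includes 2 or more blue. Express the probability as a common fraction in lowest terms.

429/437

Total selections: C(23,6) = 100947.
Count the complement (fewer than 2 blue): C(14,0)·C(9,6) + C(14,1)·C(9,5) = 84 + 1764 = 1848.
Probability = 1 − 1848/100947 = 99099/100947 = 429/437.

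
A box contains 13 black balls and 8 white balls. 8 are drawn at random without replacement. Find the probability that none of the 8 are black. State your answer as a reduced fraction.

There are C(21,8) = 203490 possible selections.
Selections with no black (all white): C(8,8) = 1.
Probability = 1/203490.

1/203490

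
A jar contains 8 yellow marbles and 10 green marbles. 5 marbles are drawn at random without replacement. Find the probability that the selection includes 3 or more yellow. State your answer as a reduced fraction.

13/34

There are C(18,5) = 8568 ways to choose the 5.
Favorable selections (3 or more yellow): C(8,3)·C(10,2) + C(8,4)·C(10,1) + C(8,5)·C(10,0) = 2520 + 700 + 56 = 3276.
Probability = 3276/8568 = 13/34.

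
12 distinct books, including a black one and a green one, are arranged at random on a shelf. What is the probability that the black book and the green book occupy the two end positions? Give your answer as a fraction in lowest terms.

1/66

There are 12! = 479001600 arrangements.
Place the black book and the green book at the ends in 2 ways, arrange the remaining 10 in 10! = 3628800 ways: 2·3628800 = 7257600.
Probability = 7257600/479001600 = 1/66.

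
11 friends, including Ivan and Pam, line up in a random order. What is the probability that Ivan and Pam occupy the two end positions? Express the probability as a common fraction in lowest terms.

1/55

There are 11! = 39916800 arrangements.
Place Ivan and Pam at the ends in 2 ways, arrange the remaining 9 in 9! = 362880 ways: 2·362880 = 725760.
Probability = 725760/39916800 = 1/55.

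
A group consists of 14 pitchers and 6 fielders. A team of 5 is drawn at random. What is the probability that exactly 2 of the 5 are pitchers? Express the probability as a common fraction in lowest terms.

455/3876

The sample space is all 5-subsets of the 20: C(20,5) = 15504.
Selections with exactly 2 pitchers: choose 2 of the 14 pitchers and 3 of the 6 fielders, C(14,2)·C(6,3) = 91·20 = 1820.
Probability = 1820/15504 = 455/3876.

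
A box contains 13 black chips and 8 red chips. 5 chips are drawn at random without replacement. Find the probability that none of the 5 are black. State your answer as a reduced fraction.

8/2907

There are C(21,5) = 20349 possible selections.
Selections with no black (all red): C(8,5) = 56.
Probability = 56/20349 = 8/2907.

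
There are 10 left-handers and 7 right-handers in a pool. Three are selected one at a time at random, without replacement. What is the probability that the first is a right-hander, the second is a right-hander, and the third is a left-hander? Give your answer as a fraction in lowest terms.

7/68

Multiply the conditional probabilities at each draw: 7/17 · 6/16 · 10/15 = 420/4080 = 7/68.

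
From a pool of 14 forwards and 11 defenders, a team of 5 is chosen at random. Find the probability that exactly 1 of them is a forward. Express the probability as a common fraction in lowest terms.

2/23

Total number of selections: C(25,5) = 53130.
Selections with exactly 1 forward: choose 1 of the 14 forwards and 4 of the 11 defenders, C(14,1)·C(11,4) = 14·330 = 4620.
Probability = 4620/53130 = 2/23.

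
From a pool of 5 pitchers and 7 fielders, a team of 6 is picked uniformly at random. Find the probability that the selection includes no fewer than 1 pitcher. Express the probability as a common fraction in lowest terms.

There are C(12,6) = 924 ways to choose the 6.
Favorable selections (no fewer than 1 pitcher): C(5,1)·C(7,5) + C(5,2)·C(7,4) + C(5,3)·C(7,3) + C(5,4)·C(7,2) + C(5,5)·C(7,1) = 105 + 350 + 350 + 105 + 7 = 917.
Probability = 917/924 = 131/132.

131/132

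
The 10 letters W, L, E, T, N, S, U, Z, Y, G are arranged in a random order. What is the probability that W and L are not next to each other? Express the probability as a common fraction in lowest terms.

4/5

There are 10! = 3628800 arrangements.
Arrangements with W and L adjacent: 2·9! = 725760.
So not adjacent: 3628800 − 725760 = 2903040, probability 2903040/3628800 = 4/5.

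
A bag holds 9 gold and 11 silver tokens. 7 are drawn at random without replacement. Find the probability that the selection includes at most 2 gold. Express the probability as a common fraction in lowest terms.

88/323

There are C(20,7) = 77520 ways to choose the 7.
Favorable selections (at most 2 gold): C(9,0)·C(11,7) + C(9,1)·C(11,6) + C(9,2)·C(11,5) = 330 + 4158 + 16632 = 21120.
Probability = 21120/77520 = 88/323.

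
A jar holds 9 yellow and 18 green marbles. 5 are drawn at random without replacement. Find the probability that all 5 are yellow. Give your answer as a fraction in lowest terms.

7/4485

There are C(27,5) = 80730 possible selections.
Selections with all yellow: C(9,5) = 126.
Probability = 126/80730 = 7/4485.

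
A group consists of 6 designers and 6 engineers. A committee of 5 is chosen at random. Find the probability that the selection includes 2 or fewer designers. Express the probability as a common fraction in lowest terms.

There are C(12,5) = 792 ways to choose the 5.
Favorable selections (2 or fewer designers): C(6,0)·C(6,5) + C(6,1)·C(6,4) + C(6,2)·C(6,3) = 6 + 90 + 300 = 396.
Probability = 396/792 = 1/2.

1/2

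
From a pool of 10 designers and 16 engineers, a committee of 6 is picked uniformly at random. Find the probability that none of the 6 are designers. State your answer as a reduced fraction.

There are C(26,6) = 230230 possible selections.
Selections with no designers (all engineers): C(16,6) = 8008.
Probability = 8008/230230 = 4/115.

4/115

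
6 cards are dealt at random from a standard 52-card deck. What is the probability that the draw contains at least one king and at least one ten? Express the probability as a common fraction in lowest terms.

718637/5089630

There are C(52,6) = 20358520 possible draws.
By inclusion-exclusion on the complements, draws missing all kings or all tens: C(48,6) + C(48,6) − C(44,6) = 12271512 + 12271512 − 7059052 = 17483972.
So draws with at least one of each: 20358520 − 17483972 = 2874548, probability 2874548/20358520 = 718637/5089630.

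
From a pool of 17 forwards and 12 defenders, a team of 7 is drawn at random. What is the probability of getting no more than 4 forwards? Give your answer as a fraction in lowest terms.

18931/30015

Total selections: C(29,7) = 1560780.
Count the complement (more than 4 forwards): C(17,5)·C(12,2) + C(17,6)·C(12,1) + C(17,7)·C(12,0) = 408408 + 148512 + 19448 = 576368.
Probability = 1 − 576368/1560780 = 984412/1560780 = 18931/30015.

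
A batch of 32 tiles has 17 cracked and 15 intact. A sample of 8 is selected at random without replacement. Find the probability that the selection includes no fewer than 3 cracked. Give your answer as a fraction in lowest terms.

There are C(32,8) = 10518300 ways to choose the 8.
Count the complement (fewer than 3 cracked): C(17,0)·C(15,8) + C(17,1)·C(15,7) + C(17,2)·C(15,6) = 6435 + 109395 + 680680 = 796510.
Probability = 1 − 796510/10518300 = 9721790/10518300 = 74783/80910.

74783/80910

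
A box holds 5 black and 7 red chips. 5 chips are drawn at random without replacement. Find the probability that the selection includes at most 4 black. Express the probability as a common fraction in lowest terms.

There are C(12,5) = 792 ways to choose the 5.
The complement is exactly 5 black: C(5,5)·C(7,0) = 1.
Probability = 1 − 1/792 = 791/792.

791/792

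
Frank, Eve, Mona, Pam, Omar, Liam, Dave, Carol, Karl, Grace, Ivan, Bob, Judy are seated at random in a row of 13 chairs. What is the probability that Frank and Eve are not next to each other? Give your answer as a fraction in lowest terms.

There are 13! = 6227020800 arrangements.
Arrangements with Frank and Eve adjacent: 2·12! = 958003200.
So not adjacent: 6227020800 − 958003200 = 5269017600, probability 5269017600/6227020800 = 11/13.

11/13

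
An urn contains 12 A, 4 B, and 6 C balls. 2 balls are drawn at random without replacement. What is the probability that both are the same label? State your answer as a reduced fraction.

29/77

There are C(22,2) = 231 ways to draw 2 balls.
All same label: C(12,2) + C(4,2) + C(6,2) = 66 + 6 + 15 = 87.
Probability = 87/231 = 29/77.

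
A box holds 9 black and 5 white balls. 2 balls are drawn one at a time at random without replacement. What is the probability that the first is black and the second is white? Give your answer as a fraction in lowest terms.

45/182

Multiply the conditional probabilities at each draw: 9/14 · 5/13 = 45/182.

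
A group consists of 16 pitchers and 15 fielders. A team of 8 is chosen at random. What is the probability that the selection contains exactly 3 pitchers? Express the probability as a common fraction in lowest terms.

The sample space is all 8-subsets of the 31: C(31,8) = 7888725.
Selections with exactly 3 pitchers: choose 3 of the 16 pitchers and 5 of the 15 fielders, C(16,3)·C(15,5) = 560·3003 = 1681680.
Probability = 1681680/7888725 = 8624/40455.

8624/40455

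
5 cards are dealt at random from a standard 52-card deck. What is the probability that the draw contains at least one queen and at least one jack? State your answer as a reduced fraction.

6509/64974

There are C(52,5) = 2598960 possible draws.
By inclusion-exclusion on the complements, draws missing all queens or all jacks: C(48,5) + C(48,5) − C(44,5) = 1712304 + 1712304 − 1086008 = 2338600.
So draws with at least one of each: 2598960 − 2338600 = 260360, probability 260360/2598960 = 6509/64974.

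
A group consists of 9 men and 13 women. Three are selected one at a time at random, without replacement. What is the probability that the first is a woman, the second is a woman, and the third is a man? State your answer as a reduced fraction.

Multiply the conditional probabilities at each draw: 13/22 · 12/21 · 9/20 = 1404/9240 = 117/770.

117/770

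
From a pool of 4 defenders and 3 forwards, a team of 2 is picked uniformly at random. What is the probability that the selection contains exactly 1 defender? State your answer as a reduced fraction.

There are C(7,2) = 21 ways to choose 2 from 7.
Selections with exactly 1 defender: choose 1 of the 4 defenders and 1 of the 3 forwards, C(4,1)·C(3,1) = 4·3 = 12.
Probability = 12/21 = 4/7.

4/7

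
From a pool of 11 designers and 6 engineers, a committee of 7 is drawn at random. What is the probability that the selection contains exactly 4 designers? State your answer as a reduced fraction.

Total number of selections: C(17,7) = 19448.
Selections with exactly 4 designers: choose 4 of the 11 designers and 3 of the 6 engineers, C(11,4)·C(6,3) = 330·20 = 6600.
Probability = 6600/19448 = 75/221.

75/221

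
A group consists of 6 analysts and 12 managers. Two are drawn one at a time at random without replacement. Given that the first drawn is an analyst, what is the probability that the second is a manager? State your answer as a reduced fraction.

12/17

After removing one analyst, 17 remain: 5 analysts and 12 managers.
So the probability the next is a manager is 12/17.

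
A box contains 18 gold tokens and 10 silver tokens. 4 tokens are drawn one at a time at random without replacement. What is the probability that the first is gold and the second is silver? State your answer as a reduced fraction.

Multiply the conditional probabilities at each draw: 18/28 · 10/27 = 180/756 = 5/21.

5/21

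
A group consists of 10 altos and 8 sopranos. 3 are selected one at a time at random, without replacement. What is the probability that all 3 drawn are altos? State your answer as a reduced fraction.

Multiply the conditional probabilities at each draw: 10/18 · 9/17 · 8/16 = 720/4896 = 5/34.

5/34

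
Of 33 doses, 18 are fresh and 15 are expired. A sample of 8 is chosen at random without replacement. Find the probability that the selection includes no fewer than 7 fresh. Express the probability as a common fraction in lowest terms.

Total selections: C(33,8) = 13884156.
Favorable selections (no fewer than 7 fresh): C(18,7)·C(15,1) + C(18,8)·C(15,0) = 477360 + 43758 = 521118.
Probability = 521118/13884156 = 2227/59334.

2227/59334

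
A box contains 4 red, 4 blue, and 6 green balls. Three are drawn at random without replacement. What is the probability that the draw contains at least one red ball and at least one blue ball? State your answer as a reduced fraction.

There are C(14,3) = 364 possible draws.
By inclusion-exclusion on the complements, draws missing all red or all blue: C(10,3) + C(10,3) − C(6,3) = 120 + 120 − 20 = 220.
So draws with at least one of each: 364 − 220 = 144, probability 144/364 = 36/91.

36/91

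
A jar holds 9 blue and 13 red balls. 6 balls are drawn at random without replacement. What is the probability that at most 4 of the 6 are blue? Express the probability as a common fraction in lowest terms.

3471/3553

There are C(22,6) = 74613 ways to choose the 6.
Favorable selections (at most 4 blue): C(9,0)·C(13,6) + C(9,1)·C(13,5) + C(9,2)·C(13,4) + C(9,3)·C(13,3) + C(9,4)·C(13,2) = 1716 + 11583 + 25740 + 24024 + 9828 = 72891.
Probability = 72891/74613 = 3471/3553.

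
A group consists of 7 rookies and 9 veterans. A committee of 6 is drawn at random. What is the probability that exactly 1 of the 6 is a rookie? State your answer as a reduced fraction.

63/572

There are C(16,6) = 8008 ways to choose 6 from 16.
Selections with exactly 1 rookie: choose 1 of the 7 rookies and 5 of the 9 veterans, C(7,1)·C(9,5) = 7·126 = 882.
Probability = 882/8008 = 63/572.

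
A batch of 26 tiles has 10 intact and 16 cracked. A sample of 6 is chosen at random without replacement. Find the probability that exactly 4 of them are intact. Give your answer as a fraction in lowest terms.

Total number of selections: C(26,6) = 230230.
Selections with exactly 4 intact: choose 4 of the 10 intact and 2 of the 16 cracked, C(10,4)·C(16,2) = 210·120 = 25200.
Probability = 25200/230230 = 360/3289.

360/3289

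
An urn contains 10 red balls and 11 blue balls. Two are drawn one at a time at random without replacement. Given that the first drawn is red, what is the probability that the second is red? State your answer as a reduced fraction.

After removing one red, 20 remain: 9 red and 11 blue.
So the probability the next is red is 9/20.

9/20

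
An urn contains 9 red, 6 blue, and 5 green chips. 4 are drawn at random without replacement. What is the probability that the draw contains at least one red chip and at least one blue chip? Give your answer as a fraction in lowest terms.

69/95

There are C(20,4) = 4845 possible draws.
By inclusion-exclusion on the complements, draws missing all red or all blue: C(11,4) + C(14,4) − C(5,4) = 330 + 1001 − 5 = 1326.
So draws with at least one of each: 4845 − 1326 = 3519, probability 3519/4845 = 69/95.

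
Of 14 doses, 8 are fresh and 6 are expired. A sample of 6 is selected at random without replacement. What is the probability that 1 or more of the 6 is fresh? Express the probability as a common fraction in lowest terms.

3002/3003

There are C(14,6) = 3003 ways to choose the 6.
The complement is all 6 are expired: C(6,6) = 1.
Probability = 1 − 1/3003 = 3002/3003.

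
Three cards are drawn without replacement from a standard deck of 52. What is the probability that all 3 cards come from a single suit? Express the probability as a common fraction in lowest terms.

There are C(52,3) = 22100 possible 3-card hands.
Hands of one suit: 4 suits × C(13,3) = 4·286 = 1144.
Probability = 1144/22100 = 22/425.

22/425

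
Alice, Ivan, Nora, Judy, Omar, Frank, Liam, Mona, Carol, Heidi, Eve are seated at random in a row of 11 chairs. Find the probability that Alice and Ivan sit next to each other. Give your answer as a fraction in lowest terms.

2/11

There are 11! = 39916800 arrangements.
Treat Alice and Ivan as a block: 10! arrangements of the blocks × 2 orders within the block = 2·3628800 = 7257600.
Probability = 7257600/39916800 = 2/11.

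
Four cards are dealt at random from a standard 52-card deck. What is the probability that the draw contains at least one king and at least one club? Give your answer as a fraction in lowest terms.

52799/270725

There are C(52,4) = 270725 possible draws.
By inclusion-exclusion on the complements, draws missing all kings or all clubs: C(48,4) + C(39,4) − C(36,4) = 194580 + 82251 − 58905 = 217926.
So draws with at least one of each: 270725 − 217926 = 52799, probability 52799/270725.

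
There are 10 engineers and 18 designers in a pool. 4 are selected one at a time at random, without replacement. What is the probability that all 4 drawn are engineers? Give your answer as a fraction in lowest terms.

Multiply the conditional probabilities at each draw: 10/28 · 9/27 · 8/26 · 7/25 = 5040/491400 = 2/195.

2/195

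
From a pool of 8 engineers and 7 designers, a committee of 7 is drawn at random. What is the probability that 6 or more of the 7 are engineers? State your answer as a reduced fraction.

68/2145

Total selections: C(15,7) = 6435.
Favorable selections (6 or more engineers): C(8,6)·C(7,1) + C(8,7)·C(7,0) = 196 + 8 = 204.
Probability = 204/6435 = 68/2145.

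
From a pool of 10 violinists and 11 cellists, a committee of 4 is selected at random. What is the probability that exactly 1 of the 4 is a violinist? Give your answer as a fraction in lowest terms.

110/399

Total number of selections: C(21,4) = 5985.
Selections with exactly 1 violinist: choose 1 of the 10 violinists and 3 of the 11 cellists, C(10,1)·C(11,3) = 10·165 = 1650.
Probability = 1650/5985 = 110/399.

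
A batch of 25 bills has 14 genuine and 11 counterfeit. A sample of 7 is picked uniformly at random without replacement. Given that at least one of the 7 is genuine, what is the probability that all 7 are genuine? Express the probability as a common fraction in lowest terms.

156/21835

Work in counts. Selections with at least one genuine: C(25,7) − C(11,7) = 480700 − 330 = 480370.
Of those, selections where all 7 are genuine: C(14,7) = 3432.
Conditional probability = 3432/480370 = 156/21835.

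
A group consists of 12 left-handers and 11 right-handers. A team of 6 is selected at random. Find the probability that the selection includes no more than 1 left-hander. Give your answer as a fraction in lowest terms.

Total selections: C(23,6) = 100947.
Favorable selections (no more than 1 left-hander): C(12,0)·C(11,6) + C(12,1)·C(11,5) = 462 + 5544 = 6006.
Probability = 6006/100947 = 26/437.

26/437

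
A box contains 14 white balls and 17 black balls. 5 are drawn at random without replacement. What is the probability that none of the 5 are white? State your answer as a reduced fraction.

884/24273

There are C(31,5) = 169911 possible selections.
Selections with no white (all black): C(17,5) = 6188.
Probability = 6188/169911 = 884/24273.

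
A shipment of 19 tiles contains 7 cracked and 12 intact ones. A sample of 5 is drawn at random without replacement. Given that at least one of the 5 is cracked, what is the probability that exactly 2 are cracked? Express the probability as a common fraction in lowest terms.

55/129

Work in counts. Selections with at least one cracked: C(19,5) − C(12,5) = 11628 − 792 = 10836.
Of those, selections where exactly 2 are cracked: C(7,2)·C(12,3) = 21·220 = 4620.
Conditional probability = 4620/10836 = 55/129.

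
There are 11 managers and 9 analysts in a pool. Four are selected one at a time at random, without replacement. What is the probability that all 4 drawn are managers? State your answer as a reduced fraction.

22/323

Multiply the conditional probabilities at each draw: 11/20 · 10/19 · 9/18 · 8/17 = 7920/116280 = 22/323.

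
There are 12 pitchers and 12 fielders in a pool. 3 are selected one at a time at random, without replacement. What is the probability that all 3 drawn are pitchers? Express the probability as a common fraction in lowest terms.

5/46

Multiply the conditional probabilities at each draw: 12/24 · 11/23 · 10/22 = 1320/12144 = 5/46.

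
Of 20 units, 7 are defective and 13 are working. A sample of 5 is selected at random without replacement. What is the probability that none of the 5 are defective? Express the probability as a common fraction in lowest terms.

There are C(20,5) = 15504 possible selections.
Selections with no defective (all working): C(13,5) = 1287.
Probability = 1287/15504 = 429/5168.

429/5168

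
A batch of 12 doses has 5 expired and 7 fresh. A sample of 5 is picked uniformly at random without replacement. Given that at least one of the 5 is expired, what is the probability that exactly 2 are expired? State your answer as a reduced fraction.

350/771

Work in counts. Selections with at least one expired: C(12,5) − C(7,5) = 792 − 21 = 771.
Of those, selections where exactly 2 are expired: C(5,2)·C(7,3) = 10·35 = 350.
Conditional probability = 350/771.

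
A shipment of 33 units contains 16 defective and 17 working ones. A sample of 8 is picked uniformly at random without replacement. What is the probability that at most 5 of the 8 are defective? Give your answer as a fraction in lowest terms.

14671/16182

There are C(33,8) = 13884156 ways to choose the 8.
Count the complement (more than 5 defective): C(16,6)·C(17,2) + C(16,7)·C(17,1) + C(16,8)·C(17,0) = 1089088 + 194480 + 12870 = 1296438.
Probability = 1 − 1296438/13884156 = 12587718/13884156 = 14671/16182.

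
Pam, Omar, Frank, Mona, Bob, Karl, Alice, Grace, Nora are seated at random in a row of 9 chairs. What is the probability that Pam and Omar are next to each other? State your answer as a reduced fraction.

2/9

There are 9! = 362880 arrangements.
Treat Pam and Omar as a block: 8! arrangements of the blocks × 2 orders within the block = 2·40320 = 80640.
Probability = 80640/362880 = 2/9.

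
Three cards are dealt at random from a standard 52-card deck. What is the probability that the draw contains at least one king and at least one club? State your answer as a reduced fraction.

There are C(52,3) = 22100 possible draws.
By inclusion-exclusion on the complements, draws missing all kings or all clubs: C(48,3) + C(39,3) − C(36,3) = 17296 + 9139 − 7140 = 19295.
So draws with at least one of each: 22100 − 19295 = 2805, probability 2805/22100 = 33/260.

33/260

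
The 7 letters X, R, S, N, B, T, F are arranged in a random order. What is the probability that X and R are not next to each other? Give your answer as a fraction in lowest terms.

5/7

There are 7! = 5040 arrangements.
Arrangements with X and R adjacent: 2·6! = 1440.
So not adjacent: 5040 − 1440 = 3600, probability 3600/5040 = 5/7.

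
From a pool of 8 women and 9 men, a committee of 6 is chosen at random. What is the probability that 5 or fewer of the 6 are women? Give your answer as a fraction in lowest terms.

441/442

Total selections: C(17,6) = 12376.
The complement is exactly 6 women: C(8,6)·C(9,0) = 28.
Probability = 1 − 28/12376 = 12348/12376 = 441/442.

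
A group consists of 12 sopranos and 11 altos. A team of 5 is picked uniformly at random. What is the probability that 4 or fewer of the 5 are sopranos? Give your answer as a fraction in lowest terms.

There are C(23,5) = 33649 ways to choose the 5.
Favorable selections (4 or fewer sopranos): C(12,0)·C(11,5) + C(12,1)·C(11,4) + C(12,2)·C(11,3) + C(12,3)·C(11,2) + C(12,4)·C(11,1) = 462 + 3960 + 10890 + 12100 + 5445 = 32857.
Probability = 32857/33649 = 2987/3059.

2987/3059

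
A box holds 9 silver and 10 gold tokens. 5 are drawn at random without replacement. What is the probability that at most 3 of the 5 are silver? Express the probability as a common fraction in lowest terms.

569/646

Total selections: C(19,5) = 11628.
Count the complement (more than 3 silver): C(9,4)·C(10,1) + C(9,5)·C(10,0) = 1260 + 126 = 1386.
Probability = 1 − 1386/11628 = 10242/11628 = 569/646.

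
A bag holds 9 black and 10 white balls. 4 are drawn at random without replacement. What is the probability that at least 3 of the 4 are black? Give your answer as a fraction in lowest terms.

161/646

Total selections: C(19,4) = 3876.
Favorable selections (at least 3 black): C(9,3)·C(10,1) + C(9,4)·C(10,0) = 840 + 126 = 966.
Probability = 966/3876 = 161/646.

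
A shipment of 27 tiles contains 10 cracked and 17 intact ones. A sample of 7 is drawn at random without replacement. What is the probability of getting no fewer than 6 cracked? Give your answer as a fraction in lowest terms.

41/9867

Total selections: C(27,7) = 888030.
Favorable selections (no fewer than 6 cracked): C(10,6)·C(17,1) + C(10,7)·C(17,0) = 3570 + 120 = 3690.
Probability = 3690/888030 = 41/9867.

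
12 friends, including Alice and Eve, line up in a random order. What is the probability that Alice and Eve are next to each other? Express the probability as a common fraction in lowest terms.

There are 12! = 479001600 arrangements.
Treat Alice and Eve as a block: 11! arrangements of the blocks × 2 orders within the block = 2·39916800 = 79833600.
Probability = 79833600/479001600 = 1/6.

1/6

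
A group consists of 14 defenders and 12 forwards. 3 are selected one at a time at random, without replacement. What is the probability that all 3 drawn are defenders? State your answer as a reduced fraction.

Multiply the conditional probabilities at each draw: 14/26 · 13/25 · 12/24 = 2184/15600 = 7/50.

7/50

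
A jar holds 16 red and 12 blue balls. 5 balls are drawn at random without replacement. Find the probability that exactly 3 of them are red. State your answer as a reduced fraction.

44/117

The sample space is all 5-subsets of the 28: C(28,5) = 98280.
Selections with exactly 3 red: choose 3 of the 16 red and 2 of the 12 blue, C(16,3)·C(12,2) = 560·66 = 36960.
Probability = 36960/98280 = 44/117.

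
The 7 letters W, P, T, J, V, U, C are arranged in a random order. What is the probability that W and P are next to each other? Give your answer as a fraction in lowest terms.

There are 7! = 5040 arrangements.
Treat W and P as a block: 6! arrangements of the blocks × 2 orders within the block = 2·720 = 1440.
Probability = 1440/5040 = 2/7.

2/7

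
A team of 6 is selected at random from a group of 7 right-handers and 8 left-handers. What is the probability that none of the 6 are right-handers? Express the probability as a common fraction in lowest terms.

4/715

There are C(15,6) = 5005 possible selections.
Selections with no right-handers (all left-handers): C(8,6) = 28.
Probability = 28/5005 = 4/715.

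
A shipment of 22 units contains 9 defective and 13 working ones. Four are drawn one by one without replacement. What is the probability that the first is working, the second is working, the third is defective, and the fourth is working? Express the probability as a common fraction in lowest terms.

117/1330

Multiply the conditional probabilities at each draw: 13/22 · 12/21 · 9/20 · 11/19 = 15444/175560 = 117/1330.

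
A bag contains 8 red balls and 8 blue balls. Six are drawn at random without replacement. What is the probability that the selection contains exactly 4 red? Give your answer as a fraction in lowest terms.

35/143

Total number of selections: C(16,6) = 8008.
Selections with exactly 4 red: choose 4 of the 8 red and 2 of the 8 blue, C(8,4)·C(8,2) = 70·28 = 1960.
Probability = 1960/8008 = 35/143.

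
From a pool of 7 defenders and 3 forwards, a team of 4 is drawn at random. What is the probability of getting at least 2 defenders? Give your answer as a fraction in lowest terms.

29/30

Total selections: C(10,4) = 210.
The complement is exactly 1 defenders: C(7,1)·C(3,3) = 7.
Probability = 1 − 7/210 = 203/210 = 29/30.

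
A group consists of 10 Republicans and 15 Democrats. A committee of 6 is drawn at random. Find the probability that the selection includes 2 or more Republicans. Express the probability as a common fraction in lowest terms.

Total selections: C(25,6) = 177100.
Count the complement (fewer than 2 Republicans): C(10,0)·C(15,6) + C(10,1)·C(15,5) = 5005 + 30030 = 35035.
Probability = 1 − 35035/177100 = 142065/177100 = 369/460.

369/460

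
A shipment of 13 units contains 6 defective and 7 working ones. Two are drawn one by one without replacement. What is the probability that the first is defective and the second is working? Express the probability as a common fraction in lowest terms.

7/26

Multiply the conditional probabilities at each draw: 6/13 · 7/12 = 42/156 = 7/26.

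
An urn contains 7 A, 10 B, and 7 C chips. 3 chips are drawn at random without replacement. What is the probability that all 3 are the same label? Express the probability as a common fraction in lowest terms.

There are C(24,3) = 2024 ways to draw 3 chips.
All same label: C(7,3) + C(10,3) + C(7,3) = 35 + 120 + 35 = 190.
Probability = 190/2024 = 95/1012.

95/1012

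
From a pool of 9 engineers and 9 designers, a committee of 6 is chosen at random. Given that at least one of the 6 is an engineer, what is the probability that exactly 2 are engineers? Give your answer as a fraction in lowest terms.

Work in counts. Selections with at least one engineer: C(18,6) − C(9,6) = 18564 − 84 = 18480.
Of those, selections where exactly 2 are engineers: C(9,2)·C(9,4) = 36·126 = 4536.
Conditional probability = 4536/18480 = 27/110.

27/110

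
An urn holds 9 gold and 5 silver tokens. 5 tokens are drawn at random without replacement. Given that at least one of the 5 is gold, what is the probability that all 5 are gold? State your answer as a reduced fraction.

42/667

Work in counts. Selections with at least one gold: C(14,5) − C(5,5) = 2002 − 1 = 2001.
Of those, selections where all 5 are gold: C(9,5) = 126.
Conditional probability = 126/2001 = 42/667.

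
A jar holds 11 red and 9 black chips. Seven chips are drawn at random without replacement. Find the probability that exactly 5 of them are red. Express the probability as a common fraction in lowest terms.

The sample space is all 7-subsets of the 20: C(20,7) = 77520.
Selections with exactly 5 red: choose 5 of the 11 red and 2 of the 9 black, C(11,5)·C(9,2) = 462·36 = 16632.
Probability = 16632/77520 = 693/3230.

693/3230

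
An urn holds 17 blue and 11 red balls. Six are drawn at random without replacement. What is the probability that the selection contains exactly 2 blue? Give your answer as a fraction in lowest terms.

Total number of selections: C(28,6) = 376740.
Selections with exactly 2 blue: choose 2 of the 17 blue and 4 of the 11 red, C(17,2)·C(11,4) = 136·330 = 44880.
Probability = 44880/376740 = 748/6279.

748/6279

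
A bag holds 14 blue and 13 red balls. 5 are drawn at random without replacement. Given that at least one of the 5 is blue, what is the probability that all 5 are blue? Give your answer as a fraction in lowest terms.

Work in counts. Selections with at least one blue: C(27,5) − C(13,5) = 80730 − 1287 = 79443.
Of those, selections where all 5 are blue: C(14,5) = 2002.
Conditional probability = 2002/79443 = 22/873.

22/873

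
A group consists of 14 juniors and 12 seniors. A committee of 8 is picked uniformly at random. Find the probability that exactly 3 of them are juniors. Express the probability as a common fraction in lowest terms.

2016/10925

Total number of selections: C(26,8) = 1562275.
Selections with exactly 3 juniors: choose 3 of the 14 juniors and 5 of the 12 seniors, C(14,3)·C(12,5) = 364·792 = 288288.
Probability = 288288/1562275 = 2016/10925.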